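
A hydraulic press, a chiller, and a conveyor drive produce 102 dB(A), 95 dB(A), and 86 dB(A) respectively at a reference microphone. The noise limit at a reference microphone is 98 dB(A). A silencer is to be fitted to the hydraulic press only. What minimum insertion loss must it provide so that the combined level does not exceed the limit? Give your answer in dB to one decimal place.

Fixed contribution from the other sources: Σ 10^(L/10) = 10^(95/10) + 10^(86/10) = 3.560e+09 (95.51 dB(A)).
The limit corresponds to 10^(98/10) = 6.310e+09; subtracting the fixed part leaves 2.749e+09 for the hydraulic press, i.e. 94.39 dB(A).
Required insertion loss = 102 − 94.39 = 7.61 dB.

7.6 dB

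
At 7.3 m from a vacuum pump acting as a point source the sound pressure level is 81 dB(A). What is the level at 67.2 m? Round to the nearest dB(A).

62 dB(A)

For a point source, L₂ = L₁ − 20·log₁₀(r₂/r₁).
L₂ = 81 − 20·log₁₀(67.2/7.3) = 81 − 19.281 = 61.72 dB(A).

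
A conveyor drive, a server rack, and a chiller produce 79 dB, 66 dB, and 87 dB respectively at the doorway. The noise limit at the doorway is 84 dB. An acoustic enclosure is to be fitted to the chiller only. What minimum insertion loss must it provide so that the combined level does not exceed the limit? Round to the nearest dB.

Everything except the chiller sums to 10^(79/10) + 10^(66/10) = 8.341e+07 in linear terms, 79.21 dB.
To meet 84 dB overall, the treated chiller may contribute at most 10^(84/10) − 8.341e+07 = 1.678e+08, i.e. 82.25 dB.
Required insertion loss = 87 − 82.25 = 4.75 dB.

5 dB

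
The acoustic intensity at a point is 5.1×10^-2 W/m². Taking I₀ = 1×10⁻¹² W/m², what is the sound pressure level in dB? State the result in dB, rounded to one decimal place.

107.1 dB

L = 10·log₁₀(I/I₀) = 10·log₁₀(5.1×10^-2/10⁻¹²) = 10·log₁₀(5.1×10^10).
L = 10·(0.7076 + 10) = 107.08 dB.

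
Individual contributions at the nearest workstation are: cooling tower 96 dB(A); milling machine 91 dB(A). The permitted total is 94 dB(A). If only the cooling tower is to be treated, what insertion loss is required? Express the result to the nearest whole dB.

5 dB

Fixed contribution from the other source: Σ 10^(L/10) = 10^(91/10) = 1.259e+09 (91.00 dB(A)).
To meet 94 dB(A) overall, the treated cooling tower may contribute at most 10^(94/10) − 1.259e+09 = 1.253e+09, i.e. 90.98 dB(A).
Required insertion loss = 96 − 90.98 = 5.02 dB.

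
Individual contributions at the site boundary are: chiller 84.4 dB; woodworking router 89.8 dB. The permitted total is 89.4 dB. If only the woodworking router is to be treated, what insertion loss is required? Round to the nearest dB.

The untreated sources together contribute 10^(84.4/10) = 2.754e+08, i.e. 84.40 dB.
The limit corresponds to 10^(89.4/10) = 8.710e+08; subtracting the fixed part leaves 5.955e+08 for the woodworking router, i.e. 87.75 dB.
So the woodworking router must be reduced from 89.8 to 87.75 dB: IL = 2.05 dB.

2 dB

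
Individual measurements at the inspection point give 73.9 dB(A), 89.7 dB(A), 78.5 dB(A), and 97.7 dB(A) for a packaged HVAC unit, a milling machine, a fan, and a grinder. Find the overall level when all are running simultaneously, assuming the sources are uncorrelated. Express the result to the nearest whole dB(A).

For uncorrelated sources the intensities add, so convert each level to linear form, sum, and take 10·log₁₀ of the total.
Σ 10^(L/10) = 10^(73.9/10) + 10^(89.7/10) + 10^(78.5/10) + 10^(97.7/10) = 6.917e+09.
L_total = 10·log₁₀(6.917e+09) = 98.40 dB(A).

98 dB(A)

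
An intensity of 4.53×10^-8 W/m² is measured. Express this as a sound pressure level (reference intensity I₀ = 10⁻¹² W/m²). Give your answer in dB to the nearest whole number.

L = 10·log₁₀(I/I₀) = 10·log₁₀(4.53×10^-8/10⁻¹²) = 10·log₁₀(4.53×10^4).
L = 10·(0.6561 + 4) = 46.56 dB.

47 dB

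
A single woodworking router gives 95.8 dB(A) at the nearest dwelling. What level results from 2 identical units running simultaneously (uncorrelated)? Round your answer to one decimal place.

L_total = L₁ + 10·log₁₀ N for N identical incoherent sources.
L_total = 95.8 + 10·log₁₀(2) = 95.8 + 3.010 = 98.81 dB(A).

98.8 dB(A)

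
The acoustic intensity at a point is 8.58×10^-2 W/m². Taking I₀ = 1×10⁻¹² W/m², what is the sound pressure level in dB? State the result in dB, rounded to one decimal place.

109.3 dB

Dividing by I₀ shifts the exponent by 12: I/I₀ = 8.58×10^10.
L = 10·(0.9335 + 10) = 109.33 dB.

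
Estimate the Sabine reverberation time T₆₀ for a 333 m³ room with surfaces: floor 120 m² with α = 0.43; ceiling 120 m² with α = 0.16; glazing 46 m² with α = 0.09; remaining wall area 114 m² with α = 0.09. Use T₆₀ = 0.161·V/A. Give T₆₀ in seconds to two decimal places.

A = Σ Sᵢαᵢ = 120·0.43 + 120·0.16 + 46·0.09 + 114·0.09 = 85.20 m².
T₆₀ = 0.161 × 333 / 85.20 = 0.629 s.

0.63 s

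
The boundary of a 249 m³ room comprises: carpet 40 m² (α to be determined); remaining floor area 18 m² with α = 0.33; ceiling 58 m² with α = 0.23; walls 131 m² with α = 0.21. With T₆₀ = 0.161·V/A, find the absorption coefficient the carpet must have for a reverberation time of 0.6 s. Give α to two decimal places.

From T₆₀ = 0.161·V/A, the target T₆₀ = 0.6 s needs A = 0.161·249/0.6 = 66.81 m².
Absorption from the other surfaces = 18·0.33 + 58·0.23 + 131·0.21 = 46.79 m², so the carpet must supply 20.02 m² over 40 m².
α = 20.02/40 = 0.501.

0.50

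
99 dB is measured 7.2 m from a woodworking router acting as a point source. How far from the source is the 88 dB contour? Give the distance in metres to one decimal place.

25.5 m

Point-source spreading drops the level by 20·log₁₀(r₂/r₁); inverting, r₂/r₁ = 10^(ΔL/20).
r₂ = 7.2·10^((99−88)/20) = 7.2·10^(11.0/20) = 25.55 m.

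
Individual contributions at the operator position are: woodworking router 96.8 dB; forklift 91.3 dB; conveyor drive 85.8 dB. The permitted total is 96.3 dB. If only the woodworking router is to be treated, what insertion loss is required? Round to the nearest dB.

Everything except the woodworking router sums to 10^(91.3/10) + 10^(85.8/10) = 1.729e+09 in linear terms, 92.38 dB.
The limit corresponds to 10^(96.3/10) = 4.266e+09; subtracting the fixed part leaves 2.537e+09 for the woodworking router, i.e. 94.04 dB.
So the woodworking router must be reduced from 96.8 to 94.04 dB: IL = 2.76 dB.

3 dB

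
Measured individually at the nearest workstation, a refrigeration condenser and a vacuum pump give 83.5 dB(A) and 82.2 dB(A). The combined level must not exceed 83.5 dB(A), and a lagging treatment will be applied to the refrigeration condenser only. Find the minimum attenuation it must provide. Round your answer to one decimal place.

5.9 dB

The untreated sources together contribute 10^(82.2/10) = 1.660e+08, i.e. 82.20 dB(A).
To meet 83.5 dB(A) overall, the treated refrigeration condenser may contribute at most 10^(83.5/10) − 1.660e+08 = 5.791e+07, i.e. 77.63 dB(A).
Required insertion loss = 83.5 − 77.63 = 5.87 dB.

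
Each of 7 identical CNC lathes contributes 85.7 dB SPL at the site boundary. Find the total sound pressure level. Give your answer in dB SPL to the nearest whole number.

94 dB SPL

N identical incoherent sources raise the level by 10·log₁₀ N.
L_total = 85.7 + 10·log₁₀(7) = 85.7 + 8.451 = 94.15 dB SPL.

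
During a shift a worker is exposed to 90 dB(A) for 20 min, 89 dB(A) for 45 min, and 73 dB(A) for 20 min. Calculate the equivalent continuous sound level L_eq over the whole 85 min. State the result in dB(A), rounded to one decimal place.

88.2 dB(A)

L_eq = 10·log₁₀[(1/T)·Σ tᵢ·10^(Lᵢ/10)] with T = 85 min.
Σ tᵢ·10^(Lᵢ/10) = 20·10^(90/10) + 45·10^(89/10) + 20·10^(73/10) = 5.614e+10.
L_eq = 10·log₁₀(5.614e+10/85) = 88.20 dB(A).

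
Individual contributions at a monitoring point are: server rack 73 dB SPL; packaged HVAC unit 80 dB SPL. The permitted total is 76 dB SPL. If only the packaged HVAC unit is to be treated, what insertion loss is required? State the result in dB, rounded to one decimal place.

7.0 dB

The untreated sources together contribute 10^(73/10) = 1.995e+07, i.e. 73.00 dB SPL.
To meet 76 dB SPL overall, the treated packaged HVAC unit may contribute at most 10^(76/10) − 1.995e+07 = 1.986e+07, i.e. 72.98 dB SPL.
Required insertion loss = 80 − 72.98 = 7.02 dB.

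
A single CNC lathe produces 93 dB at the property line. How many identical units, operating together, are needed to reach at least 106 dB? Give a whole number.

20

N identical sources give L₁ + 10·log₁₀ N, so require 10·log₁₀ N ≥ 106 − 93 = 13.0 dB.
N ≥ 10^(13.0/10) = 19.953, so N = 20.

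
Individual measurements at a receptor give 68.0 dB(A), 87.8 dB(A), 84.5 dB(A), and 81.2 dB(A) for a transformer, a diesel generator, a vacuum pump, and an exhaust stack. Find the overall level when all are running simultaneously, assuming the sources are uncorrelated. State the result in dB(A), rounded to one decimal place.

90.1 dB(A)

For uncorrelated sources the intensities add, so convert each level to linear form, sum, and take 10·log₁₀ of the total.
Σ 10^(L/10) = 10^(68.0/10) + 10^(87.8/10) + 10^(84.5/10) + 10^(81.2/10) = 1.023e+09.
L_total = 10·log₁₀(1.023e+09) = 90.10 dB(A).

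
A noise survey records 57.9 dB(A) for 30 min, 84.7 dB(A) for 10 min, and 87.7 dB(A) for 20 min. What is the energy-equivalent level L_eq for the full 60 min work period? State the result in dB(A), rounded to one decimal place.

The energy average is taken in the linear domain: L_eq = 10·log₁₀[(Σ tᵢ·10^(Lᵢ/10))/T], T = 60 min.
Σ tᵢ·10^(Lᵢ/10) = 30·10^(57.9/10) + 10·10^(84.7/10) + 20·10^(87.7/10) = 1.475e+10.
L_eq = 10·log₁₀(1.475e+10/60) = 83.91 dB(A).

83.9 dB(A)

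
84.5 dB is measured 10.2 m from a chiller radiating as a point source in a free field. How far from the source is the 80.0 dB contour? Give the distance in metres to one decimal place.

Point-source spreading drops the level by 20·log₁₀(r₂/r₁); inverting, r₂/r₁ = 10^(ΔL/20).
r₂ = 10.2·10^((84.5−80.0)/20) = 10.2·10^(4.5/20) = 17.12 m.

17.1 m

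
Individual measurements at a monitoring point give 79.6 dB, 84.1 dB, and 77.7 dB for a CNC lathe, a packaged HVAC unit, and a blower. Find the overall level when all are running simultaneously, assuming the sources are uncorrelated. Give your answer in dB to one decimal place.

For uncorrelated sources the intensities add, so convert each level to linear form, sum, and take 10·log₁₀ of the total.
Σ 10^(L/10) = 10^(79.6/10) + 10^(84.1/10) + 10^(77.7/10) = 4.071e+08.
L_total = 10·log₁₀(4.071e+08) = 86.10 dB.

86.1 dB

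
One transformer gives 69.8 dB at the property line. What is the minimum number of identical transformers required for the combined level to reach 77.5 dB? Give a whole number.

N identical sources give L₁ + 10·log₁₀ N, so require 10·log₁₀ N ≥ 77.5 − 69.8 = 7.7 dB.
N ≥ 10^(7.7/10) = 5.888, so N = 6.

6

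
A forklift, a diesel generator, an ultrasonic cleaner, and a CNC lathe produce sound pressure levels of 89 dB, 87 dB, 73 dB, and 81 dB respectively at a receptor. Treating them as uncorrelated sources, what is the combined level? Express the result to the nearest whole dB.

Incoherent sources combine by intensity addition: L_total = 10·log₁₀(Σ 10^(L_i/10)).
Σ 10^(L/10) = 10^(89/10) + 10^(87/10) + 10^(73/10) + 10^(81/10) = 1.441e+09.
L_total = 10·log₁₀(1.441e+09) = 91.59 dB.

92 dB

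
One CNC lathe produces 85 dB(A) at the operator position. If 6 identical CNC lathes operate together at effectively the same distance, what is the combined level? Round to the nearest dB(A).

L_total = L₁ + 10·log₁₀ N for N identical incoherent sources.
L_total = 85 + 10·log₁₀(6) = 85 + 7.782 = 92.78 dB(A).

93 dB(A)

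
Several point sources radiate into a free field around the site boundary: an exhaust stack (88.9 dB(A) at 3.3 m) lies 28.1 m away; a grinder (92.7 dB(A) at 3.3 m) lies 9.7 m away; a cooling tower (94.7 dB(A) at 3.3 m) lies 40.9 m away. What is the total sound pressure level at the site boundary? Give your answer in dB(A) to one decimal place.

Propagate each source to the receiver with L = L_ref − 20·log₁₀(r/r_ref), then add intensities.
exhaust stack: 88.9 − 20·log₁₀(28.1/3.3) = 88.9 − 18.60 = 70.30 dB(A).
grinder: 92.7 − 20·log₁₀(9.7/3.3) = 92.7 − 9.37 = 83.33 dB(A).
cooling tower: 94.7 − 20·log₁₀(40.9/3.3) = 94.7 − 21.86 = 72.84 dB(A).
Σ 10^(L/10) = 2.454e+08 → L_total = 10·log₁₀(2.454e+08) = 83.90 dB(A).

83.9 dB(A)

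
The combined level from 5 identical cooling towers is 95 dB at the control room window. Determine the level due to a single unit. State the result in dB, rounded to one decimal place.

For N identical incoherent sources L_total = L₁ + 10·log₁₀ N, so L₁ = 95 − 10·log₁₀(5) = 95 − 6.990.

88.0 dB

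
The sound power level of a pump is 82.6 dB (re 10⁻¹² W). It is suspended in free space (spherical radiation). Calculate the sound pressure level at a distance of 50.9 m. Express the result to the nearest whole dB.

37 dB

The power spreads over a sphere of area 4π·r², so L_p = L_w − 10·log₁₀(4π·r²).
4π·r² = 3.256e+04 m², 10·log₁₀ of that is 45.126 dB.
L_p = 82.6 − 45.126 = 37.47 dB.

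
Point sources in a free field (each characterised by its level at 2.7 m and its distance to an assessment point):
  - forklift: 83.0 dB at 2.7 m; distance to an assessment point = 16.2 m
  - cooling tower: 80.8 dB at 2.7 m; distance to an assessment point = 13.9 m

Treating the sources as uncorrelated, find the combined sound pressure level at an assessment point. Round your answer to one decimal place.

70.0 dB

First find each source's level at the receiver (point-source: −20·log₁₀(r/r_ref)), then combine on an intensity basis.
forklift: 83.0 − 20·log₁₀(16.2/2.7) = 83.0 − 15.56 = 67.44 dB.
cooling tower: 80.8 − 20·log₁₀(13.9/2.7) = 80.8 − 14.23 = 66.57 dB.
Σ 10^(L/10) = 1.008e+07 → L_total = 10·log₁₀(1.008e+07) = 70.03 dB.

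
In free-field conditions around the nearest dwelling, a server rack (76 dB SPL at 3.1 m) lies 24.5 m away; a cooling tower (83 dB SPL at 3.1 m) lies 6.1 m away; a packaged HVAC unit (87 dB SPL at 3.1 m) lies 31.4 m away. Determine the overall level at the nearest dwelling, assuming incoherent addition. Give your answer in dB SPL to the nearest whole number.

78 dB SPL

First find each source's level at the receiver (point-source: −20·log₁₀(r/r_ref)), then combine on an intensity basis.
server rack: 76 − 20·log₁₀(24.5/3.1) = 76 − 17.96 = 58.04 dB SPL.
cooling tower: 83 − 20·log₁₀(6.1/3.1) = 83 − 5.88 = 77.12 dB SPL.
packaged HVAC unit: 87 − 20·log₁₀(31.4/3.1) = 87 − 20.11 = 66.89 dB SPL.
Σ 10^(L/10) = 5.705e+07 → L_total = 10·log₁₀(5.705e+07) = 77.56 dB SPL.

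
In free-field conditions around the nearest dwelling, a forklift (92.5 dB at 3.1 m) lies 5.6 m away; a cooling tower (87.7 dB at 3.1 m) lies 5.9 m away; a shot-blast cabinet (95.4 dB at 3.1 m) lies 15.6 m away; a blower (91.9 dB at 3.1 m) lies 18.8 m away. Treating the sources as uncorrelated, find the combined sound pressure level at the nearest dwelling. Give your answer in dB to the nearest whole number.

Apply inverse-square spreading to bring every level to the receiver, then sum 10^(L/10).
forklift: 92.5 − 20·log₁₀(5.6/3.1) = 92.5 − 5.14 = 87.36 dB.
cooling tower: 87.7 − 20·log₁₀(5.9/3.1) = 87.7 − 5.59 = 82.11 dB.
shot-blast cabinet: 95.4 − 20·log₁₀(15.6/3.1) = 95.4 − 14.04 = 81.36 dB.
blower: 91.9 − 20·log₁₀(18.8/3.1) = 91.9 − 15.66 = 76.24 dB.
Σ 10^(L/10) = 8.865e+08 → L_total = 10·log₁₀(8.865e+08) = 89.48 dB.

89 dB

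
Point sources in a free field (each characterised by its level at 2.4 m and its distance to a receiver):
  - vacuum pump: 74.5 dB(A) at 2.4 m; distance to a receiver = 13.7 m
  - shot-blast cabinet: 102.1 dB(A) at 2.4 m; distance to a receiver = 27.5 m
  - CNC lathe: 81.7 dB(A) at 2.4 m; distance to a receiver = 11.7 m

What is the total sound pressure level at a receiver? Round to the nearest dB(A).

81 dB(A)

First find each source's level at the receiver (point-source: −20·log₁₀(r/r_ref)), then combine on an intensity basis.
vacuum pump: 74.5 − 20·log₁₀(13.7/2.4) = 74.5 − 15.13 = 59.37 dB(A).
shot-blast cabinet: 102.1 − 20·log₁₀(27.5/2.4) = 102.1 − 21.18 = 80.92 dB(A).
CNC lathe: 81.7 − 20·log₁₀(11.7/2.4) = 81.7 − 13.76 = 67.94 dB(A).
Σ 10^(L/10) = 1.306e+08 → L_total = 10·log₁₀(1.306e+08) = 81.16 dB(A).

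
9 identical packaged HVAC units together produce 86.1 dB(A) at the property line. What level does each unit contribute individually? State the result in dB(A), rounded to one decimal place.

For N identical incoherent sources L_total = L₁ + 10·log₁₀ N, so L₁ = 86.1 − 10·log₁₀(9) = 86.1 − 9.542.

76.6 dB(A)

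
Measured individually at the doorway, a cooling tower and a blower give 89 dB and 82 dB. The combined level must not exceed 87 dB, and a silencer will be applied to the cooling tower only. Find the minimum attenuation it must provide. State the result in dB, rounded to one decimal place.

3.7 dB

Fixed contribution from the other source: Σ 10^(L/10) = 10^(82/10) = 1.585e+08 (82.00 dB).
To meet 87 dB overall, the treated cooling tower may contribute at most 10^(87/10) − 1.585e+08 = 3.427e+08, i.e. 85.35 dB.
Required insertion loss = 89 − 85.35 = 3.65 dB.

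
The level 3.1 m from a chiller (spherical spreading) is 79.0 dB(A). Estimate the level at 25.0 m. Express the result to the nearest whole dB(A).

61 dB(A)

For a point source, L₂ = L₁ − 20·log₁₀(r₂/r₁).
L₂ = 79.0 − 20·log₁₀(25.0/3.1) = 79.0 − 18.132 = 60.87 dB(A).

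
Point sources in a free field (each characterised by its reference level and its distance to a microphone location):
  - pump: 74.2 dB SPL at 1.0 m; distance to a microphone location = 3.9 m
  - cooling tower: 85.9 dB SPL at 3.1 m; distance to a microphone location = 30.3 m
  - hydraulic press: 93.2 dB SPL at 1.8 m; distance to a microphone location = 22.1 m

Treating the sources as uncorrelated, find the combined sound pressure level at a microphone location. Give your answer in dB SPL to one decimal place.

Apply inverse-square spreading to bring every level to the receiver, then sum 10^(L/10).
pump: 74.2 − 20·log₁₀(3.9/1.0) = 74.2 − 11.82 = 62.38 dB SPL.
cooling tower: 85.9 − 20·log₁₀(30.3/3.1) = 85.9 − 19.80 = 66.10 dB SPL.
hydraulic press: 93.2 − 20·log₁₀(22.1/1.8) = 93.2 − 21.78 = 71.42 dB SPL.
Σ 10^(L/10) = 1.966e+07 → L_total = 10·log₁₀(1.966e+07) = 72.94 dB SPL.

72.9 dB SPL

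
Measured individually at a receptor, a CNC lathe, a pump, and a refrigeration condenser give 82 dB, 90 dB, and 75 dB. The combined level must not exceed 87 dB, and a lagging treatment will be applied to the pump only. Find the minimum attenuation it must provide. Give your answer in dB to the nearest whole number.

5 dB

The untreated sources together contribute 10^(82/10) + 10^(75/10) = 1.901e+08, i.e. 82.79 dB.
To meet 87 dB overall, the treated pump may contribute at most 10^(87/10) − 1.901e+08 = 3.111e+08, i.e. 84.93 dB.
Required insertion loss = 90 − 84.93 = 5.07 dB.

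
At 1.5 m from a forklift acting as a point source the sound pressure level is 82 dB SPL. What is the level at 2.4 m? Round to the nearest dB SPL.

For a point source, L₂ = L₁ − 20·log₁₀(r₂/r₁).
L₂ = 82 − 20·log₁₀(2.4/1.5) = 82 − 4.082 = 77.92 dB SPL.

78 dB SPL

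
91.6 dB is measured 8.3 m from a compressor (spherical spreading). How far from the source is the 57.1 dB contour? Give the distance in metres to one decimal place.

For a point source L₁ − L₂ = 20·log₁₀(r₂/r₁), so r₂ = r₁·10^((L₁−L₂)/20).
r₂ = 8.3·10^((91.6−57.1)/20) = 8.3·10^(34.5/20) = 440.63 m.

440.6 m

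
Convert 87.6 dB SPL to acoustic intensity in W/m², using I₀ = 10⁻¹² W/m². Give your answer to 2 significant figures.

0.00058 W/m²

I/I₀ = 10^(87.6/10) = 5.754e+08, so I = 5.754e+08 × 10⁻¹² W/m².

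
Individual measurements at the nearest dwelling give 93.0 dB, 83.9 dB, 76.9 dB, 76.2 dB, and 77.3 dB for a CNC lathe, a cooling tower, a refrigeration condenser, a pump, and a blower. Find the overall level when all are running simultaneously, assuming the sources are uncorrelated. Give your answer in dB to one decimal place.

For uncorrelated sources the intensities add, so convert each level to linear form, sum, and take 10·log₁₀ of the total.
Σ 10^(L/10) = 10^(93.0/10) + 10^(83.9/10) + 10^(76.9/10) + 10^(76.2/10) + 10^(77.3/10) = 2.385e+09.
L_total = 10·log₁₀(2.385e+09) = 93.78 dB.

93.8 dB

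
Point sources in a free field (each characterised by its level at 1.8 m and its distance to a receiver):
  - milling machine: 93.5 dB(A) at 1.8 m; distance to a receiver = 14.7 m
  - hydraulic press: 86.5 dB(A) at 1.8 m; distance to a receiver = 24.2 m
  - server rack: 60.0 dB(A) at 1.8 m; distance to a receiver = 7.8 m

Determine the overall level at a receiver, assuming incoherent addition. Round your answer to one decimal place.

75.6 dB(A)

Propagate each source to the receiver with L = L_ref − 20·log₁₀(r/r_ref), then add intensities.
milling machine: 93.5 − 20·log₁₀(14.7/1.8) = 93.5 − 18.24 = 75.26 dB(A).
hydraulic press: 86.5 − 20·log₁₀(24.2/1.8) = 86.5 − 22.57 = 63.93 dB(A).
server rack: 60.0 − 20·log₁₀(7.8/1.8) = 60.0 − 12.74 = 47.26 dB(A).
Σ 10^(L/10) = 3.609e+07 → L_total = 10·log₁₀(3.609e+07) = 75.57 dB(A).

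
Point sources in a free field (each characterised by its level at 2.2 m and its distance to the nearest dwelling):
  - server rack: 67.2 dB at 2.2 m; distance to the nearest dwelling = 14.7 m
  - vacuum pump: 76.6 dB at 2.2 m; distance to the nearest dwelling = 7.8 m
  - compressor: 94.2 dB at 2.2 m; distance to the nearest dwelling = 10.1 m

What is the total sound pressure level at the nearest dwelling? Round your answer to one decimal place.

81.1 dB

Apply inverse-square spreading to bring every level to the receiver, then sum 10^(L/10).
server rack: 67.2 − 20·log₁₀(14.7/2.2) = 67.2 − 16.50 = 50.70 dB.
vacuum pump: 76.6 − 20·log₁₀(7.8/2.2) = 76.6 − 10.99 = 65.61 dB.
compressor: 94.2 − 20·log₁₀(10.1/2.2) = 94.2 − 13.24 = 80.96 dB.
Σ 10^(L/10) = 1.286e+08 → L_total = 10·log₁₀(1.286e+08) = 81.09 dB.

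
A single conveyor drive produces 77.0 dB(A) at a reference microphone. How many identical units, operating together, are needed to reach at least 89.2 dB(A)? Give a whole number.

17

The shortfall is 89.2 − 77.0 = 12.2 dB, and N units add 10·log₁₀ N, so need 10·log₁₀ N ≥ 12.2.
N ≥ 10^(12.2/10) = 16.596, so N = 17.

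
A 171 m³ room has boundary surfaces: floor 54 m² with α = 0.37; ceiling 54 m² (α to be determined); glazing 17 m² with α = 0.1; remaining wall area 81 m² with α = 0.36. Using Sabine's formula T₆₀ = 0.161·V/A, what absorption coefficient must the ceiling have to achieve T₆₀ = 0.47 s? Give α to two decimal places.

Required total absorption A = 0.161·171/0.47 = 58.58 m².
Absorption from the other surfaces = 54·0.37 + 17·0.1 + 81·0.36 = 50.84 m², so the ceiling must supply 7.74 m² over 54 m².
α = 7.74/54 = 0.143.

0.14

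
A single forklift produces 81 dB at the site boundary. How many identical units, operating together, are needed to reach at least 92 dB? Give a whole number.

Need L₁ + 10·log₁₀ N ≥ 92, i.e. log₁₀ N ≥ 1.10.
N ≥ 10^(11.0/10) = 12.589, so N = 13.

13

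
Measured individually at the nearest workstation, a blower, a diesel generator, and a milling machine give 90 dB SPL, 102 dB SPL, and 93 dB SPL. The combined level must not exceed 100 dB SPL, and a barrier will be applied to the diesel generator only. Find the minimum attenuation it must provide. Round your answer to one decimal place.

Fixed contribution from the other sources: Σ 10^(L/10) = 10^(90/10) + 10^(93/10) = 2.995e+09 (94.76 dB SPL).
The limit corresponds to 10^(100/10) = 1.000e+10; subtracting the fixed part leaves 7.005e+09 for the diesel generator, i.e. 98.45 dB SPL.
Required insertion loss = 102 − 98.45 = 3.55 dB.

3.5 dB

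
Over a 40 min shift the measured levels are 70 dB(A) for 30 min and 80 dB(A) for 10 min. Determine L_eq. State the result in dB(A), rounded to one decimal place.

Weight each interval's intensity by its duration and average over T = 40 min:
Σ tᵢ·10^(Lᵢ/10) = 30·10^(70/10) + 10·10^(80/10) = 1.300e+09.
L_eq = 10·log₁₀(1.300e+09/40) = 75.12 dB(A).

75.1 dB(A)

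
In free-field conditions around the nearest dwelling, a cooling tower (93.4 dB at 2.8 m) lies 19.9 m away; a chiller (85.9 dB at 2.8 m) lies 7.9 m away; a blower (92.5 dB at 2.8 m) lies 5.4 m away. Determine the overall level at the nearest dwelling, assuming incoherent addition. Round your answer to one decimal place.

87.6 dB

Propagate each source to the receiver with L = L_ref − 20·log₁₀(r/r_ref), then add intensities.
cooling tower: 93.4 − 20·log₁₀(19.9/2.8) = 93.4 − 17.03 = 76.37 dB.
chiller: 85.9 − 20·log₁₀(7.9/2.8) = 85.9 − 9.01 = 76.89 dB.
blower: 92.5 − 20·log₁₀(5.4/2.8) = 92.5 − 5.70 = 86.80 dB.
Σ 10^(L/10) = 5.703e+08 → L_total = 10·log₁₀(5.703e+08) = 87.56 dB.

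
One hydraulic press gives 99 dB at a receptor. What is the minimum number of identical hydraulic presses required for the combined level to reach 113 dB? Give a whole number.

26

The shortfall is 113 − 99 = 14.0 dB, and N units add 10·log₁₀ N, so need 10·log₁₀ N ≥ 14.0.
N ≥ 10^(14.0/10) = 25.119, so N = 26.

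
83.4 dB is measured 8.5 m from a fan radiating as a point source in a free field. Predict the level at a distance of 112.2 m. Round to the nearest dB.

For a point source, L₂ = L₁ − 20·log₁₀(r₂/r₁).
L₂ = 83.4 − 20·log₁₀(112.2/8.5) = 83.4 − 22.411 = 60.99 dB.

61 dB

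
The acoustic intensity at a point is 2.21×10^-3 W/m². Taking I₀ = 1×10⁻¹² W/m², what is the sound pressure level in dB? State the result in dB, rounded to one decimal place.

I/I₀ = 2.21×10^-3/10⁻¹² = 2.21×10^9, and L = 10·log₁₀(I/I₀).
L = 10·(0.3444 + 9) = 93.44 dB.

93.4 dB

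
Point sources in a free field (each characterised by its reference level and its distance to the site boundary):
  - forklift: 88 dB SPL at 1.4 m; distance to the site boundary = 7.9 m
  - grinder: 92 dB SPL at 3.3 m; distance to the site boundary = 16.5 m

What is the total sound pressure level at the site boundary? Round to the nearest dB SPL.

79 dB SPL

First find each source's level at the receiver (point-source: −20·log₁₀(r/r_ref)), then combine on an intensity basis.
forklift: 88 − 20·log₁₀(7.9/1.4) = 88 − 15.03 = 72.97 dB SPL.
grinder: 92 − 20·log₁₀(16.5/3.3) = 92 − 13.98 = 78.02 dB SPL.
Σ 10^(L/10) = 8.321e+07 → L_total = 10·log₁₀(8.321e+07) = 79.20 dB SPL.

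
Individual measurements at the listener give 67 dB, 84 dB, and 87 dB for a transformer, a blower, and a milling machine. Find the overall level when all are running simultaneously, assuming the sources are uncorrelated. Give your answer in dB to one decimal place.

Incoherent sources combine by intensity addition: L_total = 10·log₁₀(Σ 10^(L_i/10)).
Σ 10^(L/10) = 10^(67/10) + 10^(84/10) + 10^(87/10) = 7.574e+08.
L_total = 10·log₁₀(7.574e+08) = 88.79 dB.

88.8 dB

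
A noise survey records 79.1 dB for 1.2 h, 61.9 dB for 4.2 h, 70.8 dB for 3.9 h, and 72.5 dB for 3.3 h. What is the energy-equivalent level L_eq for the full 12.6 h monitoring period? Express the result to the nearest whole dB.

The energy average is taken in the linear domain: L_eq = 10·log₁₀[(Σ tᵢ·10^(Lᵢ/10))/T], T = 12.6 h.
Σ tᵢ·10^(Lᵢ/10) = 1.2·10^(79.1/10) + 4.2·10^(61.9/10) + 3.9·10^(70.8/10) + 3.3·10^(72.5/10) = 2.096e+08.
L_eq = 10·log₁₀(2.096e+08/12.6) = 72.21 dB.

72 dB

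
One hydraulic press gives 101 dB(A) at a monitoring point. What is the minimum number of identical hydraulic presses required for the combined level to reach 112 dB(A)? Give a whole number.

The shortfall is 112 − 101 = 11.0 dB, and N units add 10·log₁₀ N, so need 10·log₁₀ N ≥ 11.0.
N ≥ 10^(11.0/10) = 12.589, so N = 13.

13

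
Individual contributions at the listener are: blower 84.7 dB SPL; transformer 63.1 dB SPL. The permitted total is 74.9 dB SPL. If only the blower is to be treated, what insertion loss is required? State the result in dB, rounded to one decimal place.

Fixed contribution from the other source: Σ 10^(L/10) = 10^(63.1/10) = 2.042e+06 (63.10 dB SPL).
To meet 74.9 dB SPL overall, the treated blower may contribute at most 10^(74.9/10) − 2.042e+06 = 2.886e+07, i.e. 74.60 dB SPL.
So the blower must be reduced from 84.7 to 74.60 dB SPL: IL = 10.10 dB.

10.1 dB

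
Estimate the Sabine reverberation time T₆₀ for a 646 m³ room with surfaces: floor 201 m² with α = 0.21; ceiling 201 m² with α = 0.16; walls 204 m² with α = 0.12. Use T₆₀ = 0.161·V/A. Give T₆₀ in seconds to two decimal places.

1.05 s

A = Σ Sᵢαᵢ = 201·0.21 + 201·0.16 + 204·0.12 = 98.85 m².
T₆₀ = 0.161·V/A = 0.161·646/98.85 = 1.052 s.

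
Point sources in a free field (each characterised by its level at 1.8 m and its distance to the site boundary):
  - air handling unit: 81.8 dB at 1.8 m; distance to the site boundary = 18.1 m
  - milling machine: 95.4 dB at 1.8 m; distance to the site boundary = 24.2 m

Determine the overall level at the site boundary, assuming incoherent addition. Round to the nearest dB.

73 dB

Apply inverse-square spreading to bring every level to the receiver, then sum 10^(L/10).
air handling unit: 81.8 − 20·log₁₀(18.1/1.8) = 81.8 − 20.05 = 61.75 dB.
milling machine: 95.4 − 20·log₁₀(24.2/1.8) = 95.4 − 22.57 = 72.83 dB.
Σ 10^(L/10) = 2.068e+07 → L_total = 10·log₁₀(2.068e+07) = 73.16 dB.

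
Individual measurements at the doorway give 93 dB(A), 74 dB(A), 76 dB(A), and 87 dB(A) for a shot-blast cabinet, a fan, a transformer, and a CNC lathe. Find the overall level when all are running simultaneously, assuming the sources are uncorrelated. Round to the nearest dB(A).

94 dB(A)

Incoherent sources combine by intensity addition: L_total = 10·log₁₀(Σ 10^(L_i/10)).
Σ 10^(L/10) = 10^(93/10) + 10^(74/10) + 10^(76/10) + 10^(87/10) = 2.561e+09.
L_total = 10·log₁₀(2.561e+09) = 94.08 dB(A).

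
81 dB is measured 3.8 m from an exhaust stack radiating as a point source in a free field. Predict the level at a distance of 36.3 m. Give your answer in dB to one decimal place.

For a point source, L₂ = L₁ − 20·log₁₀(r₂/r₁).
L₂ = 81 − 20·log₁₀(36.3/3.8) = 81 − 19.602 = 61.40 dB.

61.4 dB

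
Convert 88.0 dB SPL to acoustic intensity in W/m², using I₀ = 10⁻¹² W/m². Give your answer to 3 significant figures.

0.000631 W/m²

I = I₀·10^(L/10) = 10⁻¹² × 10^(88.0/10) = 10^(-3.200).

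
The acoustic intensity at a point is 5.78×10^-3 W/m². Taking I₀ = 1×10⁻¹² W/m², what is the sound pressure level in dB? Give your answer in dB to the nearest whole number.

Dividing by I₀ shifts the exponent by 12: I/I₀ = 5.78×10^9.
L = 10·(0.7619 + 9) = 97.62 dB.

98 dB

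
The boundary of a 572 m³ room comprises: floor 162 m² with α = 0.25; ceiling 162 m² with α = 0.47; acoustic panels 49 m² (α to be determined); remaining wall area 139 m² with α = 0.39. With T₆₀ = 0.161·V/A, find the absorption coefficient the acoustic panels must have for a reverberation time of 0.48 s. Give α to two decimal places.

0.43

A = 0.161·V/T₆₀ = 0.161·572/0.48 = 191.86 m² sabins.
Absorption from the other surfaces = 162·0.25 + 162·0.47 + 139·0.39 = 170.85 m², so the acoustic panels must supply 21.01 m² over 49 m².
α = 21.01/49 = 0.429.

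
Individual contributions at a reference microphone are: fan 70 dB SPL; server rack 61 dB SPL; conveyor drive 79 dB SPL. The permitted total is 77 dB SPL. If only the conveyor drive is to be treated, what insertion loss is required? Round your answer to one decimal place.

3.1 dB

The untreated sources together contribute 10^(70/10) + 10^(61/10) = 1.126e+07, i.e. 70.51 dB SPL.
The limit corresponds to 10^(77/10) = 5.012e+07; subtracting the fixed part leaves 3.886e+07 for the conveyor drive, i.e. 75.90 dB SPL.
So the conveyor drive must be reduced from 79 to 75.90 dB SPL: IL = 3.10 dB.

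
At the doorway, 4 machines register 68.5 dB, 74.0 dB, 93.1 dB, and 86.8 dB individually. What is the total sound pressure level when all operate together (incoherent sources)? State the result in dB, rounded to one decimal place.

For uncorrelated sources the intensities add, so convert each level to linear form, sum, and take 10·log₁₀ of the total.
Σ 10^(L/10) = 10^(68.5/10) + 10^(74.0/10) + 10^(93.1/10) + 10^(86.8/10) = 2.553e+09.
L_total = 10·log₁₀(2.553e+09) = 94.07 dB.

94.1 dB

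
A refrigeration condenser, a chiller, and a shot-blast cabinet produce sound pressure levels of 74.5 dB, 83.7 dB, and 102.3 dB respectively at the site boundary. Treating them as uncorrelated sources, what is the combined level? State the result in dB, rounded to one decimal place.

For uncorrelated sources the intensities add, so convert each level to linear form, sum, and take 10·log₁₀ of the total.
Σ 10^(L/10) = 10^(74.5/10) + 10^(83.7/10) + 10^(102.3/10) = 1.725e+10.
L_total = 10·log₁₀(1.725e+10) = 102.37 dB.

102.4 dB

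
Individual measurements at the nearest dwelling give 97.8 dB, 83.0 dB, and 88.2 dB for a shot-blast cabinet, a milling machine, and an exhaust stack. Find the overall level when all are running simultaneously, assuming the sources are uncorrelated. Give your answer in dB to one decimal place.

Incoherent sources combine by intensity addition: L_total = 10·log₁₀(Σ 10^(L_i/10)).
Σ 10^(L/10) = 10^(97.8/10) + 10^(83.0/10) + 10^(88.2/10) = 6.886e+09.
L_total = 10·log₁₀(6.886e+09) = 98.38 dB.

98.4 dB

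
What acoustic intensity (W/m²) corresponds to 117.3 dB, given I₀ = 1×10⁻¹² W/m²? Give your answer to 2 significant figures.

I = I₀·10^(L/10) = 10⁻¹² × 10^(117.3/10) = 10^(-0.270).

0.54 W/m²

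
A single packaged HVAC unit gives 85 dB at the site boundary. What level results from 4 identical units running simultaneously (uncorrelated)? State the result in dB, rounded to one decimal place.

91.0 dB

N identical incoherent sources raise the level by 10·log₁₀ N.
L_total = 85 + 10·log₁₀(4) = 85 + 6.021 = 91.02 dB.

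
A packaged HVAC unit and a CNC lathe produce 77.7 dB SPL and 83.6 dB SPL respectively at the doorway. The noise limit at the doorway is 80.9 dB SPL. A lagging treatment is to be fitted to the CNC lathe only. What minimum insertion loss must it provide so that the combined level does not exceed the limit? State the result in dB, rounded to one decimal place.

Fixed contribution from the other source: Σ 10^(L/10) = 10^(77.7/10) = 5.888e+07 (77.70 dB SPL).
To meet 80.9 dB SPL overall, the treated CNC lathe may contribute at most 10^(80.9/10) − 5.888e+07 = 6.414e+07, i.e. 78.07 dB SPL.
Required insertion loss = 83.6 − 78.07 = 5.53 dB.

5.5 dB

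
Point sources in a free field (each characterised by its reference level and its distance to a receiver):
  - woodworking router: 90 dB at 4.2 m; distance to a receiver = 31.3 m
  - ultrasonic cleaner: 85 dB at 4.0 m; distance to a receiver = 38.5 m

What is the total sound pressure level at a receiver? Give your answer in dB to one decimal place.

73.3 dB

Propagate each source to the receiver with L = L_ref − 20·log₁₀(r/r_ref), then add intensities.
woodworking router: 90 − 20·log₁₀(31.3/4.2) = 90 − 17.45 = 72.55 dB.
ultrasonic cleaner: 85 − 20·log₁₀(38.5/4.0) = 85 − 19.67 = 65.33 dB.
Σ 10^(L/10) = 2.142e+07 → L_total = 10·log₁₀(2.142e+07) = 73.31 dB.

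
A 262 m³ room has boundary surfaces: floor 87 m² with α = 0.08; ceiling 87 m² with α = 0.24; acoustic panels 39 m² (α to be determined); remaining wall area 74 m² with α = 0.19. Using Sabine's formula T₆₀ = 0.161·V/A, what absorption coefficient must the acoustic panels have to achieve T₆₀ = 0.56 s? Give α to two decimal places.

A = 0.161·V/T₆₀ = 0.161·262/0.56 = 75.33 m² sabins.
Absorption from the other surfaces = 87·0.08 + 87·0.24 + 74·0.19 = 41.90 m², so the acoustic panels must supply 33.43 m² over 39 m².
α = 33.43/39 = 0.857.

0.86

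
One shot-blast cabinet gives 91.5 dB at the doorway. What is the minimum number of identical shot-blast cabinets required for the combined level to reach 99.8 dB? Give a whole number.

7

Need L₁ + 10·log₁₀ N ≥ 99.8, i.e. log₁₀ N ≥ 0.83.
N ≥ 10^(8.3/10) = 6.761, so N = 7.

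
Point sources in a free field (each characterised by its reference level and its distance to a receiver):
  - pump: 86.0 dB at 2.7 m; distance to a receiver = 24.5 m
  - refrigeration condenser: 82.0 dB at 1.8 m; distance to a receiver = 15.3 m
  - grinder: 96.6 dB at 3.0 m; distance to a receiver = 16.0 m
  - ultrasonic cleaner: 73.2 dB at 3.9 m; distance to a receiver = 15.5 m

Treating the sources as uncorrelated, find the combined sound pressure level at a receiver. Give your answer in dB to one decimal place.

82.3 dB

First find each source's level at the receiver (point-source: −20·log₁₀(r/r_ref)), then combine on an intensity basis.
pump: 86.0 − 20·log₁₀(24.5/2.7) = 86.0 − 19.16 = 66.84 dB.
refrigeration condenser: 82.0 − 20·log₁₀(15.3/1.8) = 82.0 − 18.59 = 63.41 dB.
grinder: 96.6 − 20·log₁₀(16.0/3.0) = 96.6 − 14.54 = 82.06 dB.
ultrasonic cleaner: 73.2 − 20·log₁₀(15.5/3.9) = 73.2 − 11.99 = 61.21 dB.
Σ 10^(L/10) = 1.690e+08 → L_total = 10·log₁₀(1.690e+08) = 82.28 dB.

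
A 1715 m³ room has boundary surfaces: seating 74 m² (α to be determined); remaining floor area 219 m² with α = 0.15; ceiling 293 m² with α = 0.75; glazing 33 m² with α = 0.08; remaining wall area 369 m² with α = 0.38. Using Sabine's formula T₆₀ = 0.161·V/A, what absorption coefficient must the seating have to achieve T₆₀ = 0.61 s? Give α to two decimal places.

0.77

Required total absorption A = 0.161·1715/0.61 = 452.65 m².
Absorption from the other surfaces = 219·0.15 + 293·0.75 + 33·0.08 + 369·0.38 = 395.46 m², so the seating must supply 57.19 m² over 74 m².
α = 57.19/74 = 0.773.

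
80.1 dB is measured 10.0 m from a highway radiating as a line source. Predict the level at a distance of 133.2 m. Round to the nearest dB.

Line-source attenuation: ΔL = 10·log₁₀(r₂/r₁) = 10·log₁₀(133.2/10.0) = 11.245 dB.
L₂ = 80.1 − 10·log₁₀(133.2/10.0) = 80.1 − 11.245 = 68.85 dB.

69 dB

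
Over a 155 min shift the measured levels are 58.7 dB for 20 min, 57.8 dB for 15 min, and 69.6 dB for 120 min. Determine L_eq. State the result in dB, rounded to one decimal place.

Weight each interval's intensity by its duration and average over T = 155 min:
Σ tᵢ·10^(Lᵢ/10) = 20·10^(58.7/10) + 15·10^(57.8/10) + 120·10^(69.6/10) = 1.118e+09.
L_eq = 10·log₁₀(1.118e+09/155) = 68.58 dB.

68.6 dB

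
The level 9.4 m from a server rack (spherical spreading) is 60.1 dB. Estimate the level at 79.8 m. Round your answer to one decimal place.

41.5 dB

For a point source, L₂ = L₁ − 20·log₁₀(r₂/r₁).
L₂ = 60.1 − 20·log₁₀(79.8/9.4) = 60.1 − 18.578 = 41.52 dB.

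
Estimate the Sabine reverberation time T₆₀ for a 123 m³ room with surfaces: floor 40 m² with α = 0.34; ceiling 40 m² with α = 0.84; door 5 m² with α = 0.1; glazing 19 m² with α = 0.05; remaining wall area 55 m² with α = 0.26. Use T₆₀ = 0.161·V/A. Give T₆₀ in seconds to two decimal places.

0.31 s

Summing Sᵢαᵢ: 40·0.34 + 40·0.84 + 5·0.1 + 19·0.05 + 55·0.26 = 62.95 m².
T₆₀ = 0.161 × 123 / 62.95 = 0.315 s.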